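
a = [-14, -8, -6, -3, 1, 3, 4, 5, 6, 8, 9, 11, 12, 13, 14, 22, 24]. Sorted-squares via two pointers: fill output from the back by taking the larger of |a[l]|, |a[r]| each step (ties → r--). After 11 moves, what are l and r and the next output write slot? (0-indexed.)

l=2, r=7, next write slot=5

[0,16] |-14|<=|24| out[16]=576 → r--
[0,15] |-14|<=|22| out[15]=484 → r--
[0,14] |-14|<=|14| out[14]=196 → r--
[0,13] |-14|>|13| out[13]=196 → l++
[1,13] |-8|<=|13| out[12]=169 → r--
[1,12] |-8|<=|12| out[11]=144 → r--
[1,11] |-8|<=|11| out[10]=121 → r--
[1,10] |-8|<=|9| out[9]=81 → r--
[1,9] |-8|<=|8| out[8]=64 → r--
[1,8] |-8|>|6| out[7]=64 → l++
[2,8] |-6|<=|6| out[6]=36 → r--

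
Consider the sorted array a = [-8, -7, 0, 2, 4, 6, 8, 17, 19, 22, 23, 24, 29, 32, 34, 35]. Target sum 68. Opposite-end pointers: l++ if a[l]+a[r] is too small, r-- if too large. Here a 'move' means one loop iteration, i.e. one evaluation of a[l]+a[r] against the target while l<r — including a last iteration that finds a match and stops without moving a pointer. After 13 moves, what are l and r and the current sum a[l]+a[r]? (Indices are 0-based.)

l=13, r=15, sum=67

l=0 r=15: -8+35=27 <68, l++
l=1 r=15: -7+35=28 <68, l++
l=2 r=15: 0+35=35 <68, l++
l=3 r=15: 2+35=37 <68, l++
l=4 r=15: 4+35=39 <68, l++
l=5 r=15: 6+35=41 <68, l++
l=6 r=15: 8+35=43 <68, l++
l=7 r=15: 17+35=52 <68, l++
l=8 r=15: 19+35=54 <68, l++
l=9 r=15: 22+35=57 <68, l++
l=10 r=15: 23+35=58 <68, l++
l=11 r=15: 24+35=59 <68, l++
l=12 r=15: 29+35=64 <68, l++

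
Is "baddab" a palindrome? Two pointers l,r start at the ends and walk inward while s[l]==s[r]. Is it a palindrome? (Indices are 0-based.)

palindrome

[0,5] 'b'=='b' → l++,r--
[1,4] 'a'=='a' → l++,r--
[2,3] 'd'=='d' → l++,r--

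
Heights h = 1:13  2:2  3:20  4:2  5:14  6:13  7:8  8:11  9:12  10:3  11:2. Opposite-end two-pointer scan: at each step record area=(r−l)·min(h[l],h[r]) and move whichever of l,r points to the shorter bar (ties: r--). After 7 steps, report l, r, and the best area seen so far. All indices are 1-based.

l=1 r=11: min(13,2)*10=20 best=20 *, r--
l=1 r=10: min(13,3)*9=27 best=27 *, r--
l=1 r=9: min(13,12)*8=96 best=96 *, r--
l=1 r=8: min(13,11)*7=77 best=96, r--
l=1 r=7: min(13,8)*6=48 best=96, r--
l=1 r=6: min(13,13)*5=65 best=96, r--
l=1 r=5: min(13,14)*4=52 best=96, l++

l=2, r=5, best area=96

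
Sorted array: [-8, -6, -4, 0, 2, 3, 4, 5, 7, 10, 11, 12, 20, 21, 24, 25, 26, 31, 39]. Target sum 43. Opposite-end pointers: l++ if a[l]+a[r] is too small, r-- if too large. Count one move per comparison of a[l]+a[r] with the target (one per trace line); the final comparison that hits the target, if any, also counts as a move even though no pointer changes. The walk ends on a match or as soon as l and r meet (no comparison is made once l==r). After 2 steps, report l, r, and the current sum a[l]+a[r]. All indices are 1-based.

l=3, r=19, sum=35

l=1 r=19: -8+39=31 <43, l++
l=2 r=19: -6+39=33 <43, l++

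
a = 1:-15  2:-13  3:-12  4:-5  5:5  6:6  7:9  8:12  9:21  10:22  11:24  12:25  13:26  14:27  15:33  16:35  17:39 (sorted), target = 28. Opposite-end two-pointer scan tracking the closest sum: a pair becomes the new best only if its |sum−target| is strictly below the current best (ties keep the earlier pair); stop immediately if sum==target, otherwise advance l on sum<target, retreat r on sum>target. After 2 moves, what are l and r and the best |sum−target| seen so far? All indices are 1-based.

[1,17] -15+39=24 d=4 * → l++
[2,17] -13+39=26 d=2 * → l++

l=3, r=17, best |Δ|=2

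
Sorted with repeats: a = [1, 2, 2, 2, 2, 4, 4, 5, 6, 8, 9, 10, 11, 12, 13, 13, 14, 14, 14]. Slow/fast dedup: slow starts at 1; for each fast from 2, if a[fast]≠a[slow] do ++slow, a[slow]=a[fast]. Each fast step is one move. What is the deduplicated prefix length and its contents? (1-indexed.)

length 12; prefix = [1, 2, 4, 5, 6, 8, 9, 10, 11, 12, 13, 14]

slow=1 fast=2: a[fast]=2≠a[slow]=1 write a[2]=2, slow++,fast++
slow=2 fast=3: a[fast]=2=a[slow] dup, fast++
slow=2 fast=4: a[fast]=2=a[slow] dup, fast++
slow=2 fast=5: a[fast]=2=a[slow] dup, fast++
slow=2 fast=6: a[fast]=4≠a[slow]=2 write a[3]=4, slow++,fast++
slow=3 fast=7: a[fast]=4=a[slow] dup, fast++
slow=3 fast=8: a[fast]=5≠a[slow]=4 write a[4]=5, slow++,fast++
slow=4 fast=9: a[fast]=6≠a[slow]=5 write a[5]=6, slow++,fast++
slow=5 fast=10: a[fast]=8≠a[slow]=6 write a[6]=8, slow++,fast++
slow=6 fast=11: a[fast]=9≠a[slow]=8 write a[7]=9, slow++,fast++
slow=7 fast=12: a[fast]=10≠a[slow]=9 write a[8]=10, slow++,fast++
slow=8 fast=13: a[fast]=11≠a[slow]=10 write a[9]=11, slow++,fast++
slow=9 fast=14: a[fast]=12≠a[slow]=11 write a[10]=12, slow++,fast++
slow=10 fast=15: a[fast]=13≠a[slow]=12 write a[11]=13, slow++,fast++
slow=11 fast=16: a[fast]=13=a[slow] dup, fast++
slow=11 fast=17: a[fast]=14≠a[slow]=13 write a[12]=14, slow++,fast++
slow=12 fast=18: a[fast]=14=a[slow] dup, fast++
slow=12 fast=19: a[fast]=14=a[slow] dup, fast++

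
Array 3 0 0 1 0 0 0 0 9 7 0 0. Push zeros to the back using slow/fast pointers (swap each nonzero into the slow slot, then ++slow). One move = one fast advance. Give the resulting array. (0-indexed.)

slow=0 fast=0: a[fast]=3≠0 swap→a[0]=3, slow++,fast++
slow=1 fast=1: a[fast]=0, fast++
slow=1 fast=2: a[fast]=0, fast++
slow=1 fast=3: a[fast]=1≠0 swap→a[1]=1, slow++,fast++
slow=2 fast=4: a[fast]=0, fast++
slow=2 fast=5: a[fast]=0, fast++
slow=2 fast=6: a[fast]=0, fast++
slow=2 fast=7: a[fast]=0, fast++
slow=2 fast=8: a[fast]=9≠0 swap→a[2]=9, slow++,fast++
slow=3 fast=9: a[fast]=7≠0 swap→a[3]=7, slow++,fast++
slow=4 fast=10: a[fast]=0, fast++
slow=4 fast=11: a[fast]=0, fast++

[3, 1, 9, 7, 0, 0, 0, 0, 0, 0, 0, 0]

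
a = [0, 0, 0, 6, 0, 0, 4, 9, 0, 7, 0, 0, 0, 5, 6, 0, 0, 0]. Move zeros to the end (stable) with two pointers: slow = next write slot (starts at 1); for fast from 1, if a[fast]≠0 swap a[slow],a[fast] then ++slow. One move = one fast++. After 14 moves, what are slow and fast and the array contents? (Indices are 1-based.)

slow=1 fast=1: a[fast]=0, fast++
slow=1 fast=2: a[fast]=0, fast++
slow=1 fast=3: a[fast]=0, fast++
slow=1 fast=4: a[fast]=6≠0 swap→a[1]=6, slow++,fast++
slow=2 fast=5: a[fast]=0, fast++
slow=2 fast=6: a[fast]=0, fast++
slow=2 fast=7: a[fast]=4≠0 swap→a[2]=4, slow++,fast++
slow=3 fast=8: a[fast]=9≠0 swap→a[3]=9, slow++,fast++
slow=4 fast=9: a[fast]=0, fast++
slow=4 fast=10: a[fast]=7≠0 swap→a[4]=7, slow++,fast++
slow=5 fast=11: a[fast]=0, fast++
slow=5 fast=12: a[fast]=0, fast++
slow=5 fast=13: a[fast]=0, fast++
slow=5 fast=14: a[fast]=5≠0 swap→a[5]=5, slow++,fast++

slow=6, fast=15, a=[6, 4, 9, 7, 5, 0, 0, 0, 0, 0, 0, 0, 0, 0, 6, 0, 0, 0]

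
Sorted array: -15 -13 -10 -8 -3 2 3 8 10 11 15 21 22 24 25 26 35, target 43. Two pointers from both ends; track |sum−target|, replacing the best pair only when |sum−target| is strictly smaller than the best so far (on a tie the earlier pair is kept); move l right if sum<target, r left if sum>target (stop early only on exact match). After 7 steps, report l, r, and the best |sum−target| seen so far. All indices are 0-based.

l=7, r=16, best |Δ|=5

[0,16] -15+35=20 d=23 * → l++
[1,16] -13+35=22 d=21 * → l++
[2,16] -10+35=25 d=18 * → l++
[3,16] -8+35=27 d=16 * → l++
[4,16] -3+35=32 d=11 * → l++
[5,16] 2+35=37 d=6 * → l++
[6,16] 3+35=38 d=5 * → l++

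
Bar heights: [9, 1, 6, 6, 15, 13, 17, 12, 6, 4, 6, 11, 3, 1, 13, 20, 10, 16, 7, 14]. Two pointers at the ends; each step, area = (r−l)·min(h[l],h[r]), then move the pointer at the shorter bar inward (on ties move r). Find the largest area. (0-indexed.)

max area = 210

[0,19] min(9,14)*19=171 best=171 * → l++
[1,19] min(1,14)*18=18 best=171 → l++
[2,19] min(6,14)*17=102 best=171 → l++
[3,19] min(6,14)*16=96 best=171 → l++
[4,19] min(15,14)*15=210 best=210 * → r--
[4,18] min(15,7)*14=98 best=210 → r--
[4,17] min(15,16)*13=195 best=210 → l++
[5,17] min(13,16)*12=156 best=210 → l++
[6,17] min(17,16)*11=176 best=210 → r--
[6,16] min(17,10)*10=100 best=210 → r--
[6,15] min(17,20)*9=153 best=210 → l++
[7,15] min(12,20)*8=96 best=210 → l++
[8,15] min(6,20)*7=42 best=210 → l++
[9,15] min(4,20)*6=24 best=210 → l++
[10,15] min(6,20)*5=30 best=210 → l++
[11,15] min(11,20)*4=44 best=210 → l++
[12,15] min(3,20)*3=9 best=210 → l++
[13,15] min(1,20)*2=2 best=210 → l++
[14,15] min(13,20)*1=13 best=210 → l++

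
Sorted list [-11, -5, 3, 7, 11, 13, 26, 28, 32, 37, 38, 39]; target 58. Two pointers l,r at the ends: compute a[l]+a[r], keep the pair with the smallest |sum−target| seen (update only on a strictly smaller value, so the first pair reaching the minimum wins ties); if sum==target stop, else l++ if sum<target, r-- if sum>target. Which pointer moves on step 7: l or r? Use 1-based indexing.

r

l=1 r=12: -11+39=28 d=30 *, l++
l=2 r=12: -5+39=34 d=24 *, l++
l=3 r=12: 3+39=42 d=16 *, l++
l=4 r=12: 7+39=46 d=12 *, l++
l=5 r=12: 11+39=50 d=8 *, l++
l=6 r=12: 13+39=52 d=6 *, l++
l=7 r=12: 26+39=65 d=7, r--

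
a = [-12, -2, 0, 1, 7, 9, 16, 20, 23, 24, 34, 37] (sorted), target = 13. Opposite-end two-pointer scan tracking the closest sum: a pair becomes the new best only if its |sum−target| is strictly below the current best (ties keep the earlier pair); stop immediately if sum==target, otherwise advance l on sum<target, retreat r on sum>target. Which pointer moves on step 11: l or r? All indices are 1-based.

r

[1,12] -12+37=25 d=12 * → r--
[1,11] -12+34=22 d=9 * → r--
[1,10] -12+24=12 d=1 * → l++
[2,10] -2+24=22 d=9 → r--
[2,9] -2+23=21 d=8 → r--
[2,8] -2+20=18 d=5 → r--
[2,7] -2+16=14 d=1 → r--
[2,6] -2+9=7 d=6 → l++
[3,6] 0+9=9 d=4 → l++
[4,6] 1+9=10 d=3 → l++
[5,6] 7+9=16 d=3 → r--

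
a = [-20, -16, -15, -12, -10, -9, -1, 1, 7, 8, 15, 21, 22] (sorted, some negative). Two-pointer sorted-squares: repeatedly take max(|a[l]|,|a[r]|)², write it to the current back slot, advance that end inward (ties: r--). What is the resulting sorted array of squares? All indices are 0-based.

[1, 1, 49, 64, 81, 100, 144, 225, 225, 256, 400, 441, 484]

l=0 r=12: |-20|<=|22| out[12]=484, r--
l=0 r=11: |-20|<=|21| out[11]=441, r--
l=0 r=10: |-20|>|15| out[10]=400, l++
l=1 r=10: |-16|>|15| out[9]=256, l++
l=2 r=10: |-15|<=|15| out[8]=225, r--
l=2 r=9: |-15|>|8| out[7]=225, l++
l=3 r=9: |-12|>|8| out[6]=144, l++
l=4 r=9: |-10|>|8| out[5]=100, l++
l=5 r=9: |-9|>|8| out[4]=81, l++
l=6 r=9: |-1|<=|8| out[3]=64, r--
l=6 r=8: |-1|<=|7| out[2]=49, r--
l=6 r=7: |-1|<=|1| out[1]=1, r--
l=6 r=6: |-1|<=|-1| out[0]=1, r--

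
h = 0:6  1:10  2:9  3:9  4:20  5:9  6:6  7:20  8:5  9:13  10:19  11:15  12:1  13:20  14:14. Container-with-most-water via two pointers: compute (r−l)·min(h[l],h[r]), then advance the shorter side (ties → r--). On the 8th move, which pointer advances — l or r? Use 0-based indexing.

l=0 r=14: min(6,14)*14=84 best=84 *, l++
l=1 r=14: min(10,14)*13=130 best=130 *, l++
l=2 r=14: min(9,14)*12=108 best=130, l++
l=3 r=14: min(9,14)*11=99 best=130, l++
l=4 r=14: min(20,14)*10=140 best=140 *, r--
l=4 r=13: min(20,20)*9=180 best=180 *, r--
l=4 r=12: min(20,1)*8=8 best=180, r--
l=4 r=11: min(20,15)*7=105 best=180, r--

r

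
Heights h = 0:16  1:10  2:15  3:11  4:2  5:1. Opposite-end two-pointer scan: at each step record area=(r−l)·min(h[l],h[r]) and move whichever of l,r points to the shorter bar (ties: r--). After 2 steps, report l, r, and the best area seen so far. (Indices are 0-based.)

l=0 r=5: min(16,1)*5=5 best=5 *, r--
l=0 r=4: min(16,2)*4=8 best=8 *, r--

l=0, r=3, best area=8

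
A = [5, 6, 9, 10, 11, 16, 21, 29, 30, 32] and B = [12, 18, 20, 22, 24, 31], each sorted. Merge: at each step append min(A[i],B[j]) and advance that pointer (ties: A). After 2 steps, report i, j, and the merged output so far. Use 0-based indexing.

[i=0,j=0] A[i]=5<=B[j]=12 take 5 → i++
[i=1,j=0] A[i]=6<=B[j]=12 take 6 → i++

i=2, j=0, merged so far=[5, 6]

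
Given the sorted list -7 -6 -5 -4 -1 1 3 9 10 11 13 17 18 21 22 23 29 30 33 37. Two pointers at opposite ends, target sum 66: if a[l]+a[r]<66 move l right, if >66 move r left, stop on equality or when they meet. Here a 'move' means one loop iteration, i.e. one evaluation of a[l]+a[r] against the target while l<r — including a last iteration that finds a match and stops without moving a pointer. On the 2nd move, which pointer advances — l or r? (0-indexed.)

l=0 r=19: -7+37=30 <66, l++
l=1 r=19: -6+37=31 <66, l++

l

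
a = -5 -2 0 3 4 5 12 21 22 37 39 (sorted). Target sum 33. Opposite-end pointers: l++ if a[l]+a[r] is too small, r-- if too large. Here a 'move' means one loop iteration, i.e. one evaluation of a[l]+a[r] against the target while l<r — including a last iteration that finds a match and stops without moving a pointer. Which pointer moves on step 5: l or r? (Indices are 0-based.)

l=0 r=10: -5+39=34 >33, r--
l=0 r=9: -5+37=32 <33, l++
l=1 r=9: -2+37=35 >33, r--
l=1 r=8: -2+22=20 <33, l++
l=2 r=8: 0+22=22 <33, l++

l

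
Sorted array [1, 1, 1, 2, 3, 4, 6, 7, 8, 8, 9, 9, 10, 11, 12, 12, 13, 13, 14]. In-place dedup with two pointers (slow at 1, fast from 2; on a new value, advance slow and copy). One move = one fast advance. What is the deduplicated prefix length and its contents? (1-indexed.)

slow=1 fast=2: a[fast]=1=a[slow] dup, fast++
slow=1 fast=3: a[fast]=1=a[slow] dup, fast++
slow=1 fast=4: a[fast]=2≠a[slow]=1 write a[2]=2, slow++,fast++
slow=2 fast=5: a[fast]=3≠a[slow]=2 write a[3]=3, slow++,fast++
slow=3 fast=6: a[fast]=4≠a[slow]=3 write a[4]=4, slow++,fast++
slow=4 fast=7: a[fast]=6≠a[slow]=4 write a[5]=6, slow++,fast++
slow=5 fast=8: a[fast]=7≠a[slow]=6 write a[6]=7, slow++,fast++
slow=6 fast=9: a[fast]=8≠a[slow]=7 write a[7]=8, slow++,fast++
slow=7 fast=10: a[fast]=8=a[slow] dup, fast++
slow=7 fast=11: a[fast]=9≠a[slow]=8 write a[8]=9, slow++,fast++
slow=8 fast=12: a[fast]=9=a[slow] dup, fast++
slow=8 fast=13: a[fast]=10≠a[slow]=9 write a[9]=10, slow++,fast++
slow=9 fast=14: a[fast]=11≠a[slow]=10 write a[10]=11, slow++,fast++
slow=10 fast=15: a[fast]=12≠a[slow]=11 write a[11]=12, slow++,fast++
slow=11 fast=16: a[fast]=12=a[slow] dup, fast++
slow=11 fast=17: a[fast]=13≠a[slow]=12 write a[12]=13, slow++,fast++
slow=12 fast=18: a[fast]=13=a[slow] dup, fast++
slow=12 fast=19: a[fast]=14≠a[slow]=13 write a[13]=14, slow++,fast++

length 13; prefix = [1, 2, 3, 4, 6, 7, 8, 9, 10, 11, 12, 13, 14]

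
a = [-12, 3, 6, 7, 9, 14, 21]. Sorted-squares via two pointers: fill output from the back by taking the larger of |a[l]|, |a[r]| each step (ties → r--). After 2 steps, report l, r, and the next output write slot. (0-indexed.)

[0,6] |-12|<=|21| out[6]=441 → r--
[0,5] |-12|<=|14| out[5]=196 → r--

l=0, r=4, next write slot=4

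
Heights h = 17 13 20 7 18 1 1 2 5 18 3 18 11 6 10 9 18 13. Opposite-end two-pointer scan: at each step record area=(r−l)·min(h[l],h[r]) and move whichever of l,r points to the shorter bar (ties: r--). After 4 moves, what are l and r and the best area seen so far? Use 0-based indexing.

l=2, r=15, best area=272

[0,17] min(17,13)*17=221 best=221 * → r--
[0,16] min(17,18)*16=272 best=272 * → l++
[1,16] min(13,18)*15=195 best=272 → l++
[2,16] min(20,18)*14=252 best=272 → r--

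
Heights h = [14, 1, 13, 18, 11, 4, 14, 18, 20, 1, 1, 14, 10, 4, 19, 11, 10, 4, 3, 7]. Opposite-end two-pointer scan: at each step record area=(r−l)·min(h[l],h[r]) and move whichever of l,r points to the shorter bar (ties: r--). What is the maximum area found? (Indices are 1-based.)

max area = 198

l=1 r=20: min(14,7)*19=133 best=133 *, r--
l=1 r=19: min(14,3)*18=54 best=133, r--
l=1 r=18: min(14,4)*17=68 best=133, r--
l=1 r=17: min(14,10)*16=160 best=160 *, r--
l=1 r=16: min(14,11)*15=165 best=165 *, r--
l=1 r=15: min(14,19)*14=196 best=196 *, l++
l=2 r=15: min(1,19)*13=13 best=196, l++
l=3 r=15: min(13,19)*12=156 best=196, l++
l=4 r=15: min(18,19)*11=198 best=198 *, l++
l=5 r=15: min(11,19)*10=110 best=198, l++
l=6 r=15: min(4,19)*9=36 best=198, l++
l=7 r=15: min(14,19)*8=112 best=198, l++
l=8 r=15: min(18,19)*7=126 best=198, l++
l=9 r=15: min(20,19)*6=114 best=198, r--
l=9 r=14: min(20,4)*5=20 best=198, r--
l=9 r=13: min(20,10)*4=40 best=198, r--
l=9 r=12: min(20,14)*3=42 best=198, r--
l=9 r=11: min(20,1)*2=2 best=198, r--
l=9 r=10: min(20,1)*1=1 best=198, r--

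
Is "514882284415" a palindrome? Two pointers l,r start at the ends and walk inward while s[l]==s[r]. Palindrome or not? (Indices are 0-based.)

not a palindrome (mismatch at 3,8)

l=0 r=11: '5'=='5', l++,r--
l=1 r=10: '1'=='1', l++,r--
l=2 r=9: '4'=='4', l++,r--
l=3 r=8: '8'!='4', stop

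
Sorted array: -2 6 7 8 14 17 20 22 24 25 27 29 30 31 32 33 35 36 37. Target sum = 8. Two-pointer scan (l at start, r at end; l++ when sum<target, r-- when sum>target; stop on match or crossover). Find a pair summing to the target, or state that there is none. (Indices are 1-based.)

no pair

[1,19] -2+37=35 >8 → r--
[1,18] -2+36=34 >8 → r--
[1,17] -2+35=33 >8 → r--
[1,16] -2+33=31 >8 → r--
[1,15] -2+32=30 >8 → r--
[1,14] -2+31=29 >8 → r--
[1,13] -2+30=28 >8 → r--
[1,12] -2+29=27 >8 → r--
[1,11] -2+27=25 >8 → r--
[1,10] -2+25=23 >8 → r--
[1,9] -2+24=22 >8 → r--
[1,8] -2+22=20 >8 → r--
[1,7] -2+20=18 >8 → r--
[1,6] -2+17=15 >8 → r--
[1,5] -2+14=12 >8 → r--
[1,4] -2+8=6 <8 → l++
[2,4] 6+8=14 >8 → r--
[2,3] 6+7=13 >8 → r--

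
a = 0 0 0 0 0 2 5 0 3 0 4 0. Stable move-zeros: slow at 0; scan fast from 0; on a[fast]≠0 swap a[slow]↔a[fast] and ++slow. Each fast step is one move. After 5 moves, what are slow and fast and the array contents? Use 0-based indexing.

slow=0, fast=5, a=[0, 0, 0, 0, 0, 2, 5, 0, 3, 0, 4, 0]

(s=0,f=0) a[fast]=0 → fast++
(s=0,f=1) a[fast]=0 → fast++
(s=0,f=2) a[fast]=0 → fast++
(s=0,f=3) a[fast]=0 → fast++
(s=0,f=4) a[fast]=0 → fast++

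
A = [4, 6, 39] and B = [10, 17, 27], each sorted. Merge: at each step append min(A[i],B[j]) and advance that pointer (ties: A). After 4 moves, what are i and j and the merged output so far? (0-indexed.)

i=2, j=2, merged so far=[4, 6, 10, 17]

i=0 j=0: A[i]=4<=B[j]=10 take 4, i++
i=1 j=0: A[i]=6<=B[j]=10 take 6, i++
i=2 j=0: A[i]=39>B[j]=10 take 10, j++
i=2 j=1: A[i]=39>B[j]=17 take 17, j++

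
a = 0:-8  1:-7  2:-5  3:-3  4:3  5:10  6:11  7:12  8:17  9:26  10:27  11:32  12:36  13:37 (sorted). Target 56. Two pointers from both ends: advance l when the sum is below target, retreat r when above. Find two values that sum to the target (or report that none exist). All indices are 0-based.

no pair

l=0 r=13: -8+37=29 <56, l++
l=1 r=13: -7+37=30 <56, l++
l=2 r=13: -5+37=32 <56, l++
l=3 r=13: -3+37=34 <56, l++
l=4 r=13: 3+37=40 <56, l++
l=5 r=13: 10+37=47 <56, l++
l=6 r=13: 11+37=48 <56, l++
l=7 r=13: 12+37=49 <56, l++
l=8 r=13: 17+37=54 <56, l++
l=9 r=13: 26+37=63 >56, r--
l=9 r=12: 26+36=62 >56, r--
l=9 r=11: 26+32=58 >56, r--
l=9 r=10: 26+27=53 <56, l++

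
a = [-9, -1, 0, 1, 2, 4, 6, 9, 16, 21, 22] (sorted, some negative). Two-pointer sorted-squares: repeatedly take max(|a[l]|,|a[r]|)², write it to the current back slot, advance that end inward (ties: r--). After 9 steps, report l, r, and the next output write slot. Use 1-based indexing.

l=1 r=11: |-9|<=|22| out[11]=484, r--
l=1 r=10: |-9|<=|21| out[10]=441, r--
l=1 r=9: |-9|<=|16| out[9]=256, r--
l=1 r=8: |-9|<=|9| out[8]=81, r--
l=1 r=7: |-9|>|6| out[7]=81, l++
l=2 r=7: |-1|<=|6| out[6]=36, r--
l=2 r=6: |-1|<=|4| out[5]=16, r--
l=2 r=5: |-1|<=|2| out[4]=4, r--
l=2 r=4: |-1|<=|1| out[3]=1, r--

l=2, r=3, next write slot=2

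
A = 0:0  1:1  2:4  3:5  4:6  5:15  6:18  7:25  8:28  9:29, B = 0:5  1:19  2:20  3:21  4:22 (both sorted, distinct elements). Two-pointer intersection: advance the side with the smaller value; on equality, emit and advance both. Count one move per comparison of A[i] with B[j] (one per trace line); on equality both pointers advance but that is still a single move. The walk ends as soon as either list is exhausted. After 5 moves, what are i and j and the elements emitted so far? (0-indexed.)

i=5, j=1, emitted=[5]

[i=0,j=0] 0<5 → i++
[i=1,j=0] 1<5 → i++
[i=2,j=0] 4<5 → i++
[i=3,j=0] 5==5 emit → i++,j++
[i=4,j=1] 6<19 → i++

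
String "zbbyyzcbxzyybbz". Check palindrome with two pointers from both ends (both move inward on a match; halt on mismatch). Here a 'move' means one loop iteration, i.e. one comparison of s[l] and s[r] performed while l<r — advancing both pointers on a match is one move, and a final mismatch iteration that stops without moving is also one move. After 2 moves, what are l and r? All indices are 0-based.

l=0 r=14: 'z'=='z', l++,r--
l=1 r=13: 'b'=='b', l++,r--

l=2, r=12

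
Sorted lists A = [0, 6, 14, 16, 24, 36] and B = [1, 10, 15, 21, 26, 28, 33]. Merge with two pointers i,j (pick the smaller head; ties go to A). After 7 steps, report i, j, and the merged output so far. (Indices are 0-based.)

i=4, j=3, merged so far=[0, 1, 6, 10, 14, 15, 16]

[i=0,j=0] A[i]=0<=B[j]=1 take 0 → i++
[i=1,j=0] A[i]=6>B[j]=1 take 1 → j++
[i=1,j=1] A[i]=6<=B[j]=10 take 6 → i++
[i=2,j=1] A[i]=14>B[j]=10 take 10 → j++
[i=2,j=2] A[i]=14<=B[j]=15 take 14 → i++
[i=3,j=2] A[i]=16>B[j]=15 take 15 → j++
[i=3,j=3] A[i]=16<=B[j]=21 take 16 → i++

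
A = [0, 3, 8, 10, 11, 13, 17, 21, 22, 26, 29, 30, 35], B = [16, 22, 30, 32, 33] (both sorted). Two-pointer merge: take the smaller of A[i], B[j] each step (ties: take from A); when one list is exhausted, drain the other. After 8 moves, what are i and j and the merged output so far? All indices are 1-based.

[i=1,j=1] A[i]=0<=B[j]=16 take 0 → i++
[i=2,j=1] A[i]=3<=B[j]=16 take 3 → i++
[i=3,j=1] A[i]=8<=B[j]=16 take 8 → i++
[i=4,j=1] A[i]=10<=B[j]=16 take 10 → i++
[i=5,j=1] A[i]=11<=B[j]=16 take 11 → i++
[i=6,j=1] A[i]=13<=B[j]=16 take 13 → i++
[i=7,j=1] A[i]=17>B[j]=16 take 16 → j++
[i=7,j=2] A[i]=17<=B[j]=22 take 17 → i++

i=8, j=2, merged so far=[0, 3, 8, 10, 11, 13, 16, 17]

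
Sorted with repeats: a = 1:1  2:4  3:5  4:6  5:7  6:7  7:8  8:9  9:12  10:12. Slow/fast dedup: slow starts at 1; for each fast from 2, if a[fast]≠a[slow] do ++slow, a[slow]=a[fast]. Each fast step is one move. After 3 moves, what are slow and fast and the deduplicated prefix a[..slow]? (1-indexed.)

slow=1 fast=2: a[fast]=4≠a[slow]=1 write a[2]=4, slow++,fast++
slow=2 fast=3: a[fast]=5≠a[slow]=4 write a[3]=5, slow++,fast++
slow=3 fast=4: a[fast]=6≠a[slow]=5 write a[4]=6, slow++,fast++

slow=4, fast=5, prefix=[1, 4, 5, 6]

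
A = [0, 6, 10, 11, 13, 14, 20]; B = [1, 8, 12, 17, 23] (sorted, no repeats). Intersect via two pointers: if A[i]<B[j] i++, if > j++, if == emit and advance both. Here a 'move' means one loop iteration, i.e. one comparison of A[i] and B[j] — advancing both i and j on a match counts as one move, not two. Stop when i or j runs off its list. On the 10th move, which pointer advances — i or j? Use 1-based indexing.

j

[i=1,j=1] 0<1 → i++
[i=2,j=1] 6>1 → j++
[i=2,j=2] 6<8 → i++
[i=3,j=2] 10>8 → j++
[i=3,j=3] 10<12 → i++
[i=4,j=3] 11<12 → i++
[i=5,j=3] 13>12 → j++
[i=5,j=4] 13<17 → i++
[i=6,j=4] 14<17 → i++
[i=7,j=4] 20>17 → j++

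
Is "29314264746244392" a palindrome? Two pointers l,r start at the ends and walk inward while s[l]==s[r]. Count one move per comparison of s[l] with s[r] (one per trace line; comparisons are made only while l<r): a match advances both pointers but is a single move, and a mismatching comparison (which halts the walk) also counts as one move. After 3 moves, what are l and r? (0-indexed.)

l=0 r=16: '2'=='2', l++,r--
l=1 r=15: '9'=='9', l++,r--
l=2 r=14: '3'=='3', l++,r--

l=3, r=13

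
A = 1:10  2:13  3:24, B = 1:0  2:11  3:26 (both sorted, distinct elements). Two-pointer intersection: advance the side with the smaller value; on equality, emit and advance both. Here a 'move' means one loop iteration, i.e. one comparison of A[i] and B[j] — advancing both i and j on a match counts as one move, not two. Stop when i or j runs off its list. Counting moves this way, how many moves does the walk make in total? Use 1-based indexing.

i=1 j=1: 10>0, j++
i=1 j=2: 10<11, i++
i=2 j=2: 13>11, j++
i=2 j=3: 13<26, i++
i=3 j=3: 24<26, i++

5 moves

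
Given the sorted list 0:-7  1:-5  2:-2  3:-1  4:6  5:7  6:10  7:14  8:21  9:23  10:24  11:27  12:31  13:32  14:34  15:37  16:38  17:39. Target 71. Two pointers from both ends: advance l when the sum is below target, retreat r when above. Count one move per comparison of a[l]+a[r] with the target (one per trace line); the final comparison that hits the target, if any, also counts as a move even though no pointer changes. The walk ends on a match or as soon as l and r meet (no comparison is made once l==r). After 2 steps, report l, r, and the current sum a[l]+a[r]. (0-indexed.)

l=2, r=17, sum=37

[0,17] -7+39=32 <71 → l++
[1,17] -5+39=34 <71 → l++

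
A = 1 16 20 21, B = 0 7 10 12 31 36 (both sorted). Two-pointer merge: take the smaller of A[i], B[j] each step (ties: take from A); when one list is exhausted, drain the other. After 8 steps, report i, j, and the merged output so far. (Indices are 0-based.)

i=0 j=0: A[i]=1>B[j]=0 take 0, j++
i=0 j=1: A[i]=1<=B[j]=7 take 1, i++
i=1 j=1: A[i]=16>B[j]=7 take 7, j++
i=1 j=2: A[i]=16>B[j]=10 take 10, j++
i=1 j=3: A[i]=16>B[j]=12 take 12, j++
i=1 j=4: A[i]=16<=B[j]=31 take 16, i++
i=2 j=4: A[i]=20<=B[j]=31 take 20, i++
i=3 j=4: A[i]=21<=B[j]=31 take 21, i++

i=4, j=4, merged so far=[0, 1, 7, 10, 12, 16, 20, 21]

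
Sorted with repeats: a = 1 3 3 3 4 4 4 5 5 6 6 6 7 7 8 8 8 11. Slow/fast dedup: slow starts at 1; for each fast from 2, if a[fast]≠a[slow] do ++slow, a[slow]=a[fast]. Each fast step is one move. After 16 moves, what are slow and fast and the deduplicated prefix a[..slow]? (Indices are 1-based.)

(s=1,f=2) a[fast]=3≠a[slow]=1 write a[2]=3 → slow++,fast++
(s=2,f=3) a[fast]=3=a[slow] dup → fast++
(s=2,f=4) a[fast]=3=a[slow] dup → fast++
(s=2,f=5) a[fast]=4≠a[slow]=3 write a[3]=4 → slow++,fast++
(s=3,f=6) a[fast]=4=a[slow] dup → fast++
(s=3,f=7) a[fast]=4=a[slow] dup → fast++
(s=3,f=8) a[fast]=5≠a[slow]=4 write a[4]=5 → slow++,fast++
(s=4,f=9) a[fast]=5=a[slow] dup → fast++
(s=4,f=10) a[fast]=6≠a[slow]=5 write a[5]=6 → slow++,fast++
(s=5,f=11) a[fast]=6=a[slow] dup → fast++
(s=5,f=12) a[fast]=6=a[slow] dup → fast++
(s=5,f=13) a[fast]=7≠a[slow]=6 write a[6]=7 → slow++,fast++
(s=6,f=14) a[fast]=7=a[slow] dup → fast++
(s=6,f=15) a[fast]=8≠a[slow]=7 write a[7]=8 → slow++,fast++
(s=7,f=16) a[fast]=8=a[slow] dup → fast++
(s=7,f=17) a[fast]=8=a[slow] dup → fast++

slow=7, fast=18, prefix=[1, 3, 4, 5, 6, 7, 8]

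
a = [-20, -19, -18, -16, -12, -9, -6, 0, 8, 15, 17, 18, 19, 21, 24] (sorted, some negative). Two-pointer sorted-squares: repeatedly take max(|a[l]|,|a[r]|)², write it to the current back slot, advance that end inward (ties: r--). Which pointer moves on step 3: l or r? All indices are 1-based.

l=1 r=15: |-20|<=|24| out[15]=576, r--
l=1 r=14: |-20|<=|21| out[14]=441, r--
l=1 r=13: |-20|>|19| out[13]=400, l++

l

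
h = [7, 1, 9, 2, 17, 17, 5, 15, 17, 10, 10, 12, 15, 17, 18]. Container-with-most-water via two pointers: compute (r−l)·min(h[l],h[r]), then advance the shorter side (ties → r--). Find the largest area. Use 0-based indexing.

[0,14] min(7,18)*14=98 best=98 * → l++
[1,14] min(1,18)*13=13 best=98 → l++
[2,14] min(9,18)*12=108 best=108 * → l++
[3,14] min(2,18)*11=22 best=108 → l++
[4,14] min(17,18)*10=170 best=170 * → l++
[5,14] min(17,18)*9=153 best=170 → l++
[6,14] min(5,18)*8=40 best=170 → l++
[7,14] min(15,18)*7=105 best=170 → l++
[8,14] min(17,18)*6=102 best=170 → l++
[9,14] min(10,18)*5=50 best=170 → l++
[10,14] min(10,18)*4=40 best=170 → l++
[11,14] min(12,18)*3=36 best=170 → l++
[12,14] min(15,18)*2=30 best=170 → l++
[13,14] min(17,18)*1=17 best=170 → l++

max area = 170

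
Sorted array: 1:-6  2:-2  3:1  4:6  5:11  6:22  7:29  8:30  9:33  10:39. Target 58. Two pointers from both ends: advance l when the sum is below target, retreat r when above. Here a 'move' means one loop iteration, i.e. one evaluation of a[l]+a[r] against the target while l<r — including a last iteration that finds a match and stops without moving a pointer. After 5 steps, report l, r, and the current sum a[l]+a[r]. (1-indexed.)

[1,10] -6+39=33 <58 → l++
[2,10] -2+39=37 <58 → l++
[3,10] 1+39=40 <58 → l++
[4,10] 6+39=45 <58 → l++
[5,10] 11+39=50 <58 → l++

l=6, r=10, sum=61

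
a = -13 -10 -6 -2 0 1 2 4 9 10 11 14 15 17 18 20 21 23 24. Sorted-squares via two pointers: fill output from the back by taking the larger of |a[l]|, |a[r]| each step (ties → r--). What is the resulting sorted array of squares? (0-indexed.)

[0, 1, 4, 4, 16, 36, 81, 100, 100, 121, 169, 196, 225, 289, 324, 400, 441, 529, 576]

l=0 r=18: |-13|<=|24| out[18]=576, r--
l=0 r=17: |-13|<=|23| out[17]=529, r--
l=0 r=16: |-13|<=|21| out[16]=441, r--
l=0 r=15: |-13|<=|20| out[15]=400, r--
l=0 r=14: |-13|<=|18| out[14]=324, r--
l=0 r=13: |-13|<=|17| out[13]=289, r--
l=0 r=12: |-13|<=|15| out[12]=225, r--
l=0 r=11: |-13|<=|14| out[11]=196, r--
l=0 r=10: |-13|>|11| out[10]=169, l++
l=1 r=10: |-10|<=|11| out[9]=121, r--
l=1 r=9: |-10|<=|10| out[8]=100, r--
l=1 r=8: |-10|>|9| out[7]=100, l++
l=2 r=8: |-6|<=|9| out[6]=81, r--
l=2 r=7: |-6|>|4| out[5]=36, l++
l=3 r=7: |-2|<=|4| out[4]=16, r--
l=3 r=6: |-2|<=|2| out[3]=4, r--
l=3 r=5: |-2|>|1| out[2]=4, l++
l=4 r=5: |0|<=|1| out[1]=1, r--
l=4 r=4: |0|<=|0| out[0]=0, r--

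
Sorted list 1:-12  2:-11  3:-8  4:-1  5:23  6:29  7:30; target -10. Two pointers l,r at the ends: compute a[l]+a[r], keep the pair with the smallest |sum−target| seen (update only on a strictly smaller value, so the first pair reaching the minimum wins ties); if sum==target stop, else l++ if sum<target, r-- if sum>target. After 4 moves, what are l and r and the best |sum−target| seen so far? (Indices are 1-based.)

l=1 r=7: -12+30=18 d=28 *, r--
l=1 r=6: -12+29=17 d=27 *, r--
l=1 r=5: -12+23=11 d=21 *, r--
l=1 r=4: -12+-1=-13 d=3 *, l++

l=2, r=4, best |Δ|=3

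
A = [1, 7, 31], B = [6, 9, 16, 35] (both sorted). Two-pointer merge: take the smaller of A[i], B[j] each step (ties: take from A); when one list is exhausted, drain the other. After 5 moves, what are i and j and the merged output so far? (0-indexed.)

i=2, j=3, merged so far=[1, 6, 7, 9, 16]

[i=0,j=0] A[i]=1<=B[j]=6 take 1 → i++
[i=1,j=0] A[i]=7>B[j]=6 take 6 → j++
[i=1,j=1] A[i]=7<=B[j]=9 take 7 → i++
[i=2,j=1] A[i]=31>B[j]=9 take 9 → j++
[i=2,j=2] A[i]=31>B[j]=16 take 16 → j++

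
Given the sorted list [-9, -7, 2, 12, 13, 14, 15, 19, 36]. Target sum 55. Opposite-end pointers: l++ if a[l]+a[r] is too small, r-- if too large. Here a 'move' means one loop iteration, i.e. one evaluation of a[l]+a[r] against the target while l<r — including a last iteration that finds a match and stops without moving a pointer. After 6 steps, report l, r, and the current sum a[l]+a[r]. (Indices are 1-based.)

l=1 r=9: -9+36=27 <55, l++
l=2 r=9: -7+36=29 <55, l++
l=3 r=9: 2+36=38 <55, l++
l=4 r=9: 12+36=48 <55, l++
l=5 r=9: 13+36=49 <55, l++
l=6 r=9: 14+36=50 <55, l++

l=7, r=9, sum=51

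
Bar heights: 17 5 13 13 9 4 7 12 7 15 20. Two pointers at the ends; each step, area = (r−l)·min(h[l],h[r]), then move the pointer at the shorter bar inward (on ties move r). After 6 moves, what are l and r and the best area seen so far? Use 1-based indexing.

l=7, r=11, best area=170

[1,11] min(17,20)*10=170 best=170 * → l++
[2,11] min(5,20)*9=45 best=170 → l++
[3,11] min(13,20)*8=104 best=170 → l++
[4,11] min(13,20)*7=91 best=170 → l++
[5,11] min(9,20)*6=54 best=170 → l++
[6,11] min(4,20)*5=20 best=170 → l++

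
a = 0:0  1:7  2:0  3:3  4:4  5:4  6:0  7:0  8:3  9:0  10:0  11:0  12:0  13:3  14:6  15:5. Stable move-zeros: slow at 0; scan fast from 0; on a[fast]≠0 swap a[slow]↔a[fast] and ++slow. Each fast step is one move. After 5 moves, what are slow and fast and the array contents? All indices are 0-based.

slow=3, fast=5, a=[7, 3, 4, 0, 0, 4, 0, 0, 3, 0, 0, 0, 0, 3, 6, 5]

(s=0,f=0) a[fast]=0 → fast++
(s=0,f=1) a[fast]=7≠0 swap→a[0]=7 → slow++,fast++
(s=1,f=2) a[fast]=0 → fast++
(s=1,f=3) a[fast]=3≠0 swap→a[1]=3 → slow++,fast++
(s=2,f=4) a[fast]=4≠0 swap→a[2]=4 → slow++,fast++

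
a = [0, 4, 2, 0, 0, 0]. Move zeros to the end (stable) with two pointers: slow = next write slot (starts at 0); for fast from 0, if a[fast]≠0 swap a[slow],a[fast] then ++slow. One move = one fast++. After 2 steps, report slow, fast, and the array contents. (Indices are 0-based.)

slow=1, fast=2, a=[4, 0, 2, 0, 0, 0]

slow=0 fast=0: a[fast]=0, fast++
slow=0 fast=1: a[fast]=4≠0 swap→a[0]=4, slow++,fast++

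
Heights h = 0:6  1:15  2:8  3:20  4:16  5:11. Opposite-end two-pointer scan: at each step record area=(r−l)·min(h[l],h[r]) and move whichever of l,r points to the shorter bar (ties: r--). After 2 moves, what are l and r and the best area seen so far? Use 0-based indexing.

l=0 r=5: min(6,11)*5=30 best=30 *, l++
l=1 r=5: min(15,11)*4=44 best=44 *, r--

l=1, r=4, best area=44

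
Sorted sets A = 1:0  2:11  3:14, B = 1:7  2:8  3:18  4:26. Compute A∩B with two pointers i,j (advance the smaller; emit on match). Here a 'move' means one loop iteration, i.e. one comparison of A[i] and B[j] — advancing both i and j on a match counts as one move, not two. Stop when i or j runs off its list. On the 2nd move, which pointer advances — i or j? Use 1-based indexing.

i=1 j=1: 0<7, i++
i=2 j=1: 11>7, j++

j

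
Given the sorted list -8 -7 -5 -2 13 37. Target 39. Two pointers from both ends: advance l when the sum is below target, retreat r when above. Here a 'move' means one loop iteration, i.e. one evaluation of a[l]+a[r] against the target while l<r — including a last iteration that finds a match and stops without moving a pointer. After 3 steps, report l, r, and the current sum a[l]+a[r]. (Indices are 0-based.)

[0,5] -8+37=29 <39 → l++
[1,5] -7+37=30 <39 → l++
[2,5] -5+37=32 <39 → l++

l=3, r=5, sum=35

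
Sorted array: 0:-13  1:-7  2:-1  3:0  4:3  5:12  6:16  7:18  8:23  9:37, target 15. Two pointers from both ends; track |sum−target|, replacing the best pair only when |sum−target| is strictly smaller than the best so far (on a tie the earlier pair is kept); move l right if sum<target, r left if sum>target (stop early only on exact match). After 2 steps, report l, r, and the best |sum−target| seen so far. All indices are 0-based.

l=1, r=8, best |Δ|=5

[0,9] -13+37=24 d=9 * → r--
[0,8] -13+23=10 d=5 * → l++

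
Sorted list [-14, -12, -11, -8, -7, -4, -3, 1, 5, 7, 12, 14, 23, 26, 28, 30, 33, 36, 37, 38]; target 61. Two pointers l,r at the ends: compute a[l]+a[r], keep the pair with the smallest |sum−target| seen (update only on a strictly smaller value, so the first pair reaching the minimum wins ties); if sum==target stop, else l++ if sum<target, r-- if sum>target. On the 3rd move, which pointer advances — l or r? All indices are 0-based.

l=0 r=19: -14+38=24 d=37 *, l++
l=1 r=19: -12+38=26 d=35 *, l++
l=2 r=19: -11+38=27 d=34 *, l++

l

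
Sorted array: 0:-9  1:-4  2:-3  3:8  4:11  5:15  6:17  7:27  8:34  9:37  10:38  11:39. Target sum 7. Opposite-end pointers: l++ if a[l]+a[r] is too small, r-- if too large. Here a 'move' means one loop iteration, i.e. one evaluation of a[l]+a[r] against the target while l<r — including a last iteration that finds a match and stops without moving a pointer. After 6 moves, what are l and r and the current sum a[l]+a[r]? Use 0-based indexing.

l=0 r=11: -9+39=30 >7, r--
l=0 r=10: -9+38=29 >7, r--
l=0 r=9: -9+37=28 >7, r--
l=0 r=8: -9+34=25 >7, r--
l=0 r=7: -9+27=18 >7, r--
l=0 r=6: -9+17=8 >7, r--

l=0, r=5, sum=6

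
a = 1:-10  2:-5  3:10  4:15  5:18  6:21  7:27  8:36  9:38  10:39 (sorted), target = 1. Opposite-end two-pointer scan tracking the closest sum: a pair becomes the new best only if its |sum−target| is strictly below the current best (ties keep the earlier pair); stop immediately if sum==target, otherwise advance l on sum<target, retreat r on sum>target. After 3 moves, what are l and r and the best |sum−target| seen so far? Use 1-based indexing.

l=1, r=7, best |Δ|=25

l=1 r=10: -10+39=29 d=28 *, r--
l=1 r=9: -10+38=28 d=27 *, r--
l=1 r=8: -10+36=26 d=25 *, r--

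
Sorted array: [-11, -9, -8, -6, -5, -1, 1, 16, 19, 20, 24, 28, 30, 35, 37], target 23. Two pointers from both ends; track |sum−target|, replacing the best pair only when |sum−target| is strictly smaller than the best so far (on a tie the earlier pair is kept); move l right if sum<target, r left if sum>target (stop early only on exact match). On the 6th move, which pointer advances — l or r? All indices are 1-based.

r

[1,15] -11+37=26 d=3 * → r--
[1,14] -11+35=24 d=1 * → r--
[1,13] -11+30=19 d=4 → l++
[2,13] -9+30=21 d=2 → l++
[3,13] -8+30=22 d=1 → l++
[4,13] -6+30=24 d=1 → r--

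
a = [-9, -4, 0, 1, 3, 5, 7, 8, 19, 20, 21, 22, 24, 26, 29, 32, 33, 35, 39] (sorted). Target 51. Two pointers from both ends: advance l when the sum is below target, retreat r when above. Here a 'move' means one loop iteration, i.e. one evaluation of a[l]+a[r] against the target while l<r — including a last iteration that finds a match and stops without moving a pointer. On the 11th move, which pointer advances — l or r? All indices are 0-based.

r

[0,18] -9+39=30 <51 → l++
[1,18] -4+39=35 <51 → l++
[2,18] 0+39=39 <51 → l++
[3,18] 1+39=40 <51 → l++
[4,18] 3+39=42 <51 → l++
[5,18] 5+39=44 <51 → l++
[6,18] 7+39=46 <51 → l++
[7,18] 8+39=47 <51 → l++
[8,18] 19+39=58 >51 → r--
[8,17] 19+35=54 >51 → r--
[8,16] 19+33=52 >51 → r--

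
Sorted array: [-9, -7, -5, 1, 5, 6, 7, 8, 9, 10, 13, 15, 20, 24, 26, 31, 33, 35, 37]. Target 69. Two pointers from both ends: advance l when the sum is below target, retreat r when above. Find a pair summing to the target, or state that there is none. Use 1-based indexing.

l=1 r=19: -9+37=28 <69, l++
l=2 r=19: -7+37=30 <69, l++
l=3 r=19: -5+37=32 <69, l++
l=4 r=19: 1+37=38 <69, l++
l=5 r=19: 5+37=42 <69, l++
l=6 r=19: 6+37=43 <69, l++
l=7 r=19: 7+37=44 <69, l++
l=8 r=19: 8+37=45 <69, l++
l=9 r=19: 9+37=46 <69, l++
l=10 r=19: 10+37=47 <69, l++
l=11 r=19: 13+37=50 <69, l++
l=12 r=19: 15+37=52 <69, l++
l=13 r=19: 20+37=57 <69, l++
l=14 r=19: 24+37=61 <69, l++
l=15 r=19: 26+37=63 <69, l++
l=16 r=19: 31+37=68 <69, l++
l=17 r=19: 33+37=70 >69, r--
l=17 r=18: 33+35=68 <69, l++

no pair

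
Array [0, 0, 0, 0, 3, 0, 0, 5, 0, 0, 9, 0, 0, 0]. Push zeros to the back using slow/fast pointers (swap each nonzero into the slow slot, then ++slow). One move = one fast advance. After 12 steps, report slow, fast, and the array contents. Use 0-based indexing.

slow=0 fast=0: a[fast]=0, fast++
slow=0 fast=1: a[fast]=0, fast++
slow=0 fast=2: a[fast]=0, fast++
slow=0 fast=3: a[fast]=0, fast++
slow=0 fast=4: a[fast]=3≠0 swap→a[0]=3, slow++,fast++
slow=1 fast=5: a[fast]=0, fast++
slow=1 fast=6: a[fast]=0, fast++
slow=1 fast=7: a[fast]=5≠0 swap→a[1]=5, slow++,fast++
slow=2 fast=8: a[fast]=0, fast++
slow=2 fast=9: a[fast]=0, fast++
slow=2 fast=10: a[fast]=9≠0 swap→a[2]=9, slow++,fast++
slow=3 fast=11: a[fast]=0, fast++

slow=3, fast=12, a=[3, 5, 9, 0, 0, 0, 0, 0, 0, 0, 0, 0, 0, 0]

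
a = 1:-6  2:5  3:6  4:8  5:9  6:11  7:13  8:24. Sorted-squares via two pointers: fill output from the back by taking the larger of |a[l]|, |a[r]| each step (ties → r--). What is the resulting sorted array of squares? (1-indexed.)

[25, 36, 36, 64, 81, 121, 169, 576]

[1,8] |-6|<=|24| out[8]=576 → r--
[1,7] |-6|<=|13| out[7]=169 → r--
[1,6] |-6|<=|11| out[6]=121 → r--
[1,5] |-6|<=|9| out[5]=81 → r--
[1,4] |-6|<=|8| out[4]=64 → r--
[1,3] |-6|<=|6| out[3]=36 → r--
[1,2] |-6|>|5| out[2]=36 → l++
[2,2] |5|<=|5| out[1]=25 → r--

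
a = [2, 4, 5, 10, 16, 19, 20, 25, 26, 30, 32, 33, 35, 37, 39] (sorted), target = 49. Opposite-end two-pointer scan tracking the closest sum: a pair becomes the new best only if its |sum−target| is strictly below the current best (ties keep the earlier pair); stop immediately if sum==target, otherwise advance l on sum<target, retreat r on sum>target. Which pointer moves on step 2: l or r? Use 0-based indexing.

l

[0,14] 2+39=41 d=8 * → l++
[1,14] 4+39=43 d=6 * → l++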